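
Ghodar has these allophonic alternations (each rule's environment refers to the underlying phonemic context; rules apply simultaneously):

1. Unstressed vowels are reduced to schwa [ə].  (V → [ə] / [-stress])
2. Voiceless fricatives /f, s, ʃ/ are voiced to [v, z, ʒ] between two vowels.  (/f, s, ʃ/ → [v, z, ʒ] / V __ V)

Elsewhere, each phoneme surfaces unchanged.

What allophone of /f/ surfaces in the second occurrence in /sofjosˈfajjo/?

/f/ (between /s/ and /a/) is in the target of rule 2 but the environment (between two vowels) is not met → [f].

[f]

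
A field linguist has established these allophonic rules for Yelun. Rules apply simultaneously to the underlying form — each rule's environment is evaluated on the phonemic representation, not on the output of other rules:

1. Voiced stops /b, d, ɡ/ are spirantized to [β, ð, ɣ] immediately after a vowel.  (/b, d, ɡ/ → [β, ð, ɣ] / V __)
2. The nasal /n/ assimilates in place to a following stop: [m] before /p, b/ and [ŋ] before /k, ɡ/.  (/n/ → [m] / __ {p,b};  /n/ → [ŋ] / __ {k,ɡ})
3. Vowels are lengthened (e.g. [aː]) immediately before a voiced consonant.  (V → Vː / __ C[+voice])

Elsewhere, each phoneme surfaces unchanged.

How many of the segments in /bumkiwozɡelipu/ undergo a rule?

Segments that undergo a rule: /u/ → [uː] (rule 3); /i/ → [iː] (rule 3); /o/ → [oː] (rule 3); /e/ → [eː] (rule 3).
All other segments surface unchanged.

4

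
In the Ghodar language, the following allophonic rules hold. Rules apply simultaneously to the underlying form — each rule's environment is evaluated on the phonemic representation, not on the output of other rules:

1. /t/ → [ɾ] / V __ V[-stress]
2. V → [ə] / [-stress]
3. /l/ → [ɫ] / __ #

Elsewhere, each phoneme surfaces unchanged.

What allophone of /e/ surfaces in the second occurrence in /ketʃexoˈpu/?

/e/ (between /ʃ/ and /x/) occurs in an unstressed syllable → [ə] by rule 2.

[ə]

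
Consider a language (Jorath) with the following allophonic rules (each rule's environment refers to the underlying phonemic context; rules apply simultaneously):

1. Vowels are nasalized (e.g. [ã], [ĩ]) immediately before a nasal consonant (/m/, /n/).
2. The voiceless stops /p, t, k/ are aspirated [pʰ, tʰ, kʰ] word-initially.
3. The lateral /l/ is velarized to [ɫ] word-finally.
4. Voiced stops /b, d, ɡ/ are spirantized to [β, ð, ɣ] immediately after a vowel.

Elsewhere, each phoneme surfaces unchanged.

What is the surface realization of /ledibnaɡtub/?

/l/ (word-initial) fails the environment for rule 3, so it stays [l].
/e/ (between /l/ and /d/) is in the target of rule 1 but the environment (before a nasal consonant) is not met → [e].
/d/ (between /e/ and /i/): immediately after a vowel, so rule 4 applies → [ð].
/i/ (between /d/ and /b/) fails the environment for rule 1, so it stays [i].
/b/ — between /i/ and /n/, immediately after a vowel — surfaces as [β] (rule 4).
/n/ (between /b/ and /a/) is unaffected → [n].
/a/ — between /n/ and /ɡ/; rule 1 does not apply here → [a].
/ɡ/ — between /a/ and /t/, immediately after a vowel — surfaces as [ɣ] (rule 4).
/t/ (between /ɡ/ and /u/): rule 2 targets it, but not word-initially → unchanged [t].
/u/ (between /t/ and /b/) fails the environment for rule 1, so it stays [u].
/b/ meets the environment for rule 4 (immediately after a vowel) → [β].

[leðiβnaɣtuβ]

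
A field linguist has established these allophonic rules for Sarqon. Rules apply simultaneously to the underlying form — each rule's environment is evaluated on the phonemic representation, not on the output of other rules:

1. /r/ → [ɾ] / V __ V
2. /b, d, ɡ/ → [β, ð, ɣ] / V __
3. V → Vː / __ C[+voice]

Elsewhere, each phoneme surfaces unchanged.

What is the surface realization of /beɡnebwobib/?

/b/ (word-initial) fails the environment for rule 2, so it stays [b].
/e/ — between /b/ and /ɡ/, before a voiced consonant — surfaces as [eː] (rule 3).
/ɡ/ — between /e/ and /n/, immediately after a vowel — surfaces as [ɣ] (rule 2).
/n/ stays [n].
/e/ meets the environment for rule 3 (before a voiced consonant) → [eː].
/b/ meets the environment for rule 2 (immediately after a vowel) → [β].
/w/ — not in any rule's target class → [w].
/o/ — between /w/ and /b/, before a voiced consonant — surfaces as [oː] (rule 3).
/b/ (between /o/ and /i/) occurs immediately after a vowel → [β] by rule 2.
/i/ meets the environment for rule 3 (before a voiced consonant) → [iː].
/b/ (word-final) occurs immediately after a vowel → [β] by rule 2.

[beːɣneːβwoːβiːβ]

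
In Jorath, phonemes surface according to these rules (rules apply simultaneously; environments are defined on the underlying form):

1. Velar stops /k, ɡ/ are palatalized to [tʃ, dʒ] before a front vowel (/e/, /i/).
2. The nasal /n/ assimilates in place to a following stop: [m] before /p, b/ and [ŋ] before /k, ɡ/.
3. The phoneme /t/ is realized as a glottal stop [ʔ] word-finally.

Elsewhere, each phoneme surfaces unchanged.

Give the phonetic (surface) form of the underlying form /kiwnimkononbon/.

[tʃiwnimkonombon]

/k/ (word-initial) occurs before a front vowel → [tʃ] by rule 1.
/i/ (between /k/ and /w/): no rule targets it → [i].
/w/ — not in any rule's target class → [w].
/n/ — between /w/ and /i/; rule 2 does not apply here → [n].
/i/ — not in any rule's target class → [i].
/m/ stays [m].
/k/ (between /m/ and /o/) fails the environment for rule 1, so it stays [k].
/o/ — not in any rule's target class → [o].
/n/ — between /o/ and /o/; rule 2 does not apply here → [n].
/o/ (between /n/ and /n/) is unaffected → [o].
Rule 2 applies to /n/ (between /o/ and /b/: before a labial or velar stop) → [m].
/b/ — not in any rule's target class → [b].
/o/ (between /b/ and /n/): no rule targets it → [o].
/n/ — word-final; rule 2 does not apply here → [n].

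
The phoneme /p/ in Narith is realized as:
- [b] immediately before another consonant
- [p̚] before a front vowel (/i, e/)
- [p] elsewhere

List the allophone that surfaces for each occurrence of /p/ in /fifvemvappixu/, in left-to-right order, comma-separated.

[b], [p̚]

Occurrence 1 (position 9): immediately before another consonant → [b].
Occurrence 2 (position 10): before a front vowel (/i, e/) → [p̚].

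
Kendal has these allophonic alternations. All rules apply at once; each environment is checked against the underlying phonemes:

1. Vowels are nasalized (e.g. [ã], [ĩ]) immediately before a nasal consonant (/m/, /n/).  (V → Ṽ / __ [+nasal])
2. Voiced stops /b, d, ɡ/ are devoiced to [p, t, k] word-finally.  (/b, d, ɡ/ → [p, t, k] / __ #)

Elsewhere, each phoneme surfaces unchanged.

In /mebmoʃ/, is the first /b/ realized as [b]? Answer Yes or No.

/b/ (between /e/ and /m/) is in the target of rule 2 but the environment (word-finally) is not met → [b].
The actual realization is [b], which matches [b].

Yes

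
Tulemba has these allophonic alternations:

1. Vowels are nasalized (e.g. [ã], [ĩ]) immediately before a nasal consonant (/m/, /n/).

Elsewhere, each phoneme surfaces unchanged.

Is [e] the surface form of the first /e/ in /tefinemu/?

Yes

/e/ (between /t/ and /f/): rule 1 targets it, but not before a nasal consonant → unchanged [e].
The actual realization is [e], which matches [e].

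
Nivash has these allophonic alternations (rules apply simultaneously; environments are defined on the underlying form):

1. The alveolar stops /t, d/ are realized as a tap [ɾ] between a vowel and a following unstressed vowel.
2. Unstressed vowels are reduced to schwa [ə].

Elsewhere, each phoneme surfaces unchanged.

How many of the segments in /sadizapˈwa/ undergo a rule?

4

Segments that undergo a rule: /a/ → [ə] (rule 2); /d/ → [ɾ] (rule 1); /i/ → [ə] (rule 2); /a/ → [ə] (rule 2).
All other segments surface unchanged.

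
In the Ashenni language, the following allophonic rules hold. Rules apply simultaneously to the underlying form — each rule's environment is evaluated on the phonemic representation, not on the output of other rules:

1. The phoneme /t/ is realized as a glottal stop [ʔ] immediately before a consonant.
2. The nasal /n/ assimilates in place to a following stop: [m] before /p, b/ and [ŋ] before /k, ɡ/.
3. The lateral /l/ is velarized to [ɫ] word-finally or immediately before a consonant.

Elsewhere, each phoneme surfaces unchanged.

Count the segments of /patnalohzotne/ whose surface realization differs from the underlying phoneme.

Segments that undergo a rule: /t/ → [ʔ] (rule 1); /t/ → [ʔ] (rule 1).
All other segments surface unchanged.

2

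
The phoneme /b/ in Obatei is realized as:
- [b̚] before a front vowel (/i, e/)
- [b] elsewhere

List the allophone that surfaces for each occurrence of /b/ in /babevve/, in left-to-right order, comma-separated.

[b], [b̚]

Occurrence 1 (position 1): no conditioning environment matches → elsewhere allophone [b].
Occurrence 2 (position 3): before a front vowel (/i, e/) → [b̚].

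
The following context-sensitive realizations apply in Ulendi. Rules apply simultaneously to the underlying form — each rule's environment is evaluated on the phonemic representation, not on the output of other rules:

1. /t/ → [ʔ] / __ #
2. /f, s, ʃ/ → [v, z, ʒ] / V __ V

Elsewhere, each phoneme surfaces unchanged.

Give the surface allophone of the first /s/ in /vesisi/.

[z]

/s/ meets the environment for rule 2 (between two vowels) → [z].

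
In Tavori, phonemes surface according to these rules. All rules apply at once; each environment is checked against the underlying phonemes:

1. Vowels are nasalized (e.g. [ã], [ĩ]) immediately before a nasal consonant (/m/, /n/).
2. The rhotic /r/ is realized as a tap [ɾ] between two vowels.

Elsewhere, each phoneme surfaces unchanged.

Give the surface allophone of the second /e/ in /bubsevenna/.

[ẽ]

/e/ — between /v/ and /n/, before a nasal consonant — surfaces as [ẽ] (rule 1).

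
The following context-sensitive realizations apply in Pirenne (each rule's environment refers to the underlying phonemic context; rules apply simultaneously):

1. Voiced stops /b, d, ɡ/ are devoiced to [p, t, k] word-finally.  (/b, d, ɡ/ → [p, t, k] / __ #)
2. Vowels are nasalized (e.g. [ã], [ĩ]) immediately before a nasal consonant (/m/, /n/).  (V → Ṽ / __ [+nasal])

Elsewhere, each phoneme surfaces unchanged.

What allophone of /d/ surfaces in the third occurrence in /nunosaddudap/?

[d]

/d/ — between /u/ and /a/; rule 1 does not apply here → [d].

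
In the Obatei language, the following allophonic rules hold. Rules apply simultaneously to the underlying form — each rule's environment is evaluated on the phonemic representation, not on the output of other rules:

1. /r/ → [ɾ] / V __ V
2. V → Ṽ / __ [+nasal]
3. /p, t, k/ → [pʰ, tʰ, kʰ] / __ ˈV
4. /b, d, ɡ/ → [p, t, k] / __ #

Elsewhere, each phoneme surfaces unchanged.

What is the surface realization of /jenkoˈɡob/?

/j/ (word-initial) is unaffected → [j].
/e/ meets the environment for rule 2 (before a nasal consonant) → [ẽ].
/n/ (between /e/ and /k/) is unaffected → [n].
/k/ (between /n/ and /o/): rule 3 targets it, but not immediately before a stressed vowel → unchanged [k].
/o/ (between /k/ and /ɡ/) fails the environment for rule 2, so it stays [o].
/ɡ/ (between /o/ and /o/) is in the target of rule 4 but the environment (word-finally) is not met → [ɡ].
/o/ (between /ɡ/ and /b/): rule 2 targets it, but not before a nasal consonant → unchanged [o].
/b/ — word-final, word-finally — surfaces as [p] (rule 4).

[jẽnkoˈɡop]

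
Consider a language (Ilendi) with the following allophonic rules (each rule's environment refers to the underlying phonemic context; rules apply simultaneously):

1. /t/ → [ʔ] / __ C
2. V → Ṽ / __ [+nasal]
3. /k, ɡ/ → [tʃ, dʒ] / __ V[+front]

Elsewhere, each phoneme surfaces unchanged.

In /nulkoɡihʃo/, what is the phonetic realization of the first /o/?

/o/ (between /k/ and /ɡ/) is in the target of rule 2 but the environment (before a nasal consonant) is not met → [o].

[o]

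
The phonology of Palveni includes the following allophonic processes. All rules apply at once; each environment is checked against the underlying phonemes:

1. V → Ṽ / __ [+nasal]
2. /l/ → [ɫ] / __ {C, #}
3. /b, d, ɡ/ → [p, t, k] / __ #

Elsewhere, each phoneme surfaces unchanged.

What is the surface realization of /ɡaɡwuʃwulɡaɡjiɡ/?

/ɡ/ — word-initial; rule 3 does not apply here → [ɡ].
/a/ (between /ɡ/ and /ɡ/) is in the target of rule 1 but the environment (before a nasal consonant) is not met → [a].
/ɡ/ (between /a/ and /w/) is in the target of rule 3 but the environment (word-finally) is not met → [ɡ].
/u/ (between /w/ and /ʃ/): rule 1 targets it, but not before a nasal consonant → unchanged [u].
/u/ (between /w/ and /l/) is in the target of rule 1 but the environment (before a nasal consonant) is not met → [u].
Rule 2 applies to /l/ (between /u/ and /ɡ/: word-finally or immediately before a consonant) → [ɫ].
/ɡ/ (between /l/ and /a/): rule 3 targets it, but not word-finally → unchanged [ɡ].
/a/ (between /ɡ/ and /ɡ/) is in the target of rule 1 but the environment (before a nasal consonant) is not met → [a].
/ɡ/ — between /a/ and /j/; rule 3 does not apply here → [ɡ].
/i/ — between /j/ and /ɡ/; rule 1 does not apply here → [i].
/ɡ/ — word-final, word-finally — surfaces as [k] (rule 3).

[ɡaɡwuʃwuɫɡaɡjik]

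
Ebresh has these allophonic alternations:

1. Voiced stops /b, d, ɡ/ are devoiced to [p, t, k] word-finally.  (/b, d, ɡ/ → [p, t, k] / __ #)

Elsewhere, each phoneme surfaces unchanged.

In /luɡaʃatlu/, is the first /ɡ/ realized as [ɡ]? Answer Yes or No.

/ɡ/ — between /u/ and /a/; rule 1 does not apply here → [ɡ].
The actual realization is [ɡ], which matches [ɡ].

Yes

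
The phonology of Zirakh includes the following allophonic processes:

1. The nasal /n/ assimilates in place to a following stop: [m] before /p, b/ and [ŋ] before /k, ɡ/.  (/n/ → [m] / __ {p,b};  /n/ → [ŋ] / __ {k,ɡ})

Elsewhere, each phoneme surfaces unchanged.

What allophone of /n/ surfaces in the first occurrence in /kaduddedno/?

[n]

/n/ (between /d/ and /o/): rule 1 targets it, but not before a labial or velar stop → unchanged [n].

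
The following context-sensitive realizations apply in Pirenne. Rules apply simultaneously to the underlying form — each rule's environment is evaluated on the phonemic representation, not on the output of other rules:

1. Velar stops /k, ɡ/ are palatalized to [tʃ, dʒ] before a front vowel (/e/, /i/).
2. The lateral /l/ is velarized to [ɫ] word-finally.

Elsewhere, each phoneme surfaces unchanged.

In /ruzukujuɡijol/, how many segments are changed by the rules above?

Segments that undergo a rule: /ɡ/ → [dʒ] (rule 1); /l/ → [ɫ] (rule 2).
All other segments surface unchanged.

2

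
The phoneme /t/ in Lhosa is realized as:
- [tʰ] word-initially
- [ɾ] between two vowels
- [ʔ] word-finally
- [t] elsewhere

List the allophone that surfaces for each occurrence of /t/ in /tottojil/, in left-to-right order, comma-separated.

Occurrence 1 (position 1): word-initially → [tʰ].
Occurrence 2 (position 3): no conditioning environment matches → elsewhere allophone [t].
Occurrence 3 (position 4): no conditioning environment matches → elsewhere allophone [t].

[tʰ], [t], [t]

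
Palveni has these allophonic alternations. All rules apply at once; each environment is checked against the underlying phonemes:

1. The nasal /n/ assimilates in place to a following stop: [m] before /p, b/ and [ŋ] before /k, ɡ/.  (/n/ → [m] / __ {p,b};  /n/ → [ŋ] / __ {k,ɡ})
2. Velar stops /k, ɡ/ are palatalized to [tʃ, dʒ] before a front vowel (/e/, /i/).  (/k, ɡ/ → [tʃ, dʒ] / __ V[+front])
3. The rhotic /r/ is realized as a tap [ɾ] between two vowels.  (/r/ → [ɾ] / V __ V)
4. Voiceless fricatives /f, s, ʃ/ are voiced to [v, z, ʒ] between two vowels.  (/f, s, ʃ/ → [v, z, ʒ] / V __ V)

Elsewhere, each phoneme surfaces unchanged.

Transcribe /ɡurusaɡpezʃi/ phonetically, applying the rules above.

/ɡ/ — word-initial; rule 2 does not apply here → [ɡ].
Rule 3 applies to /r/ (between /u/ and /u/: between two vowels) → [ɾ].
/s/ — between /u/ and /a/, between two vowels — surfaces as [z] (rule 4).
/ɡ/ — between /a/ and /p/; rule 2 does not apply here → [ɡ].
/ʃ/ — between /z/ and /i/; rule 4 does not apply here → [ʃ].

[ɡuɾuzaɡpezʃi]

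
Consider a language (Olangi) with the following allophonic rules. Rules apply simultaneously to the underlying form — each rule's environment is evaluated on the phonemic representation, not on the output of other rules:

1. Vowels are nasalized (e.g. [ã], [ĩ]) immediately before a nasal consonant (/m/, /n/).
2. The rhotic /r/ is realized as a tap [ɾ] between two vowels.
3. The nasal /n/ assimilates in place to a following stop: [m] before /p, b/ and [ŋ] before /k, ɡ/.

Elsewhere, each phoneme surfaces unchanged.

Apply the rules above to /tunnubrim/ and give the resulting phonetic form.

/t/ (word-initial) is unaffected → [t].
Rule 1 applies to /u/ (between /t/ and /n/: before a nasal consonant) → [ũ].
/n/ (between /u/ and /n/) fails the environment for rule 3, so it stays [n].
/n/ (between /n/ and /u/) fails the environment for rule 3, so it stays [n].
/u/ (between /n/ and /b/) fails the environment for rule 1, so it stays [u].
/b/ stays [b].
/r/ (between /b/ and /i/) is in the target of rule 2 but the environment (between two vowels) is not met → [r].
/i/ (between /r/ and /m/) occurs before a nasal consonant → [ĩ] by rule 1.
/m/ (word-final): no rule targets it → [m].

[tũnnubrĩm]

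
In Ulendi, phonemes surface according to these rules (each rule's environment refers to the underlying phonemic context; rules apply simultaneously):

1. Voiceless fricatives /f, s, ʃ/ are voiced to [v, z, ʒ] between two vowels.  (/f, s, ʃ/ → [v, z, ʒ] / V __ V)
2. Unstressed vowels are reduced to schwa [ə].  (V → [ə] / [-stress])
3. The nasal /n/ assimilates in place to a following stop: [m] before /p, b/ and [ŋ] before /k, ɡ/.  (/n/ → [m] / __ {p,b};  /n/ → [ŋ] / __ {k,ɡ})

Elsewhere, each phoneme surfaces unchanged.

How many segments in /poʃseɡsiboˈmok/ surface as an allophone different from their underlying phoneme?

Segments that undergo a rule: /o/ → [ə] (rule 2); /e/ → [ə] (rule 2); /i/ → [ə] (rule 2); /o/ → [ə] (rule 2).
All other segments surface unchanged.

4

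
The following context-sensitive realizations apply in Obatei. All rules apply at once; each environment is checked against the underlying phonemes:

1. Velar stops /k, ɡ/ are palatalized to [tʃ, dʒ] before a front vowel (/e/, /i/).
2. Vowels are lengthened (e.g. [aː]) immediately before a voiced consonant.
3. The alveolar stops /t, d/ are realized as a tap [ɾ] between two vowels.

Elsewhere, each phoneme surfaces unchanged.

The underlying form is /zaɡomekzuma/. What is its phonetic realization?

/z/ (word-initial) is unaffected → [z].
/a/ — between /z/ and /ɡ/, before a voiced consonant — surfaces as [aː] (rule 2).
/ɡ/ (between /a/ and /o/): rule 1 targets it, but not before a front vowel → unchanged [ɡ].
/o/ (between /ɡ/ and /m/): before a voiced consonant, so rule 2 applies → [oː].
/m/ stays [m].
/e/ — between /m/ and /k/; rule 2 does not apply here → [e].
/k/ — between /e/ and /z/; rule 1 does not apply here → [k].
/z/ — not in any rule's target class → [z].
/u/ meets the environment for rule 2 (before a voiced consonant) → [uː].
/m/ (between /u/ and /a/) is unaffected → [m].
/a/ (word-final) fails the environment for rule 2, so it stays [a].

[zaːɡoːmekzuːma]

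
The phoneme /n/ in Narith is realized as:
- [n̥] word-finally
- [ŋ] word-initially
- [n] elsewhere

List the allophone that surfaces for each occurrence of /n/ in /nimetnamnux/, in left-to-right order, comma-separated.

[ŋ], [n], [n]

Occurrence 1 (position 1): word-initially → [ŋ].
Occurrence 2 (position 6): no conditioning environment matches → elsewhere allophone [n].
Occurrence 3 (position 9): no conditioning environment matches → elsewhere allophone [n].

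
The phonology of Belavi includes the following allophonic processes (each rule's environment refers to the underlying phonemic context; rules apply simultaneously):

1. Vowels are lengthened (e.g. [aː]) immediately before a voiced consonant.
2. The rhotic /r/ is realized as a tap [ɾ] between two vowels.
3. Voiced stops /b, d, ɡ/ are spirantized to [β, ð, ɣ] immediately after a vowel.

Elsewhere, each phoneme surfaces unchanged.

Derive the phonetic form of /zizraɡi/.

Rule 1 applies to /i/ (between /z/ and /z/: before a voiced consonant) → [iː].
/r/ (between /z/ and /a/) fails the environment for rule 2, so it stays [r].
Rule 1 applies to /a/ (between /r/ and /ɡ/: before a voiced consonant) → [aː].
/ɡ/ — between /a/ and /i/, immediately after a vowel — surfaces as [ɣ] (rule 3).
/i/ (word-final): rule 1 targets it, but not before a voiced consonant → unchanged [i].

[ziːzraːɣi]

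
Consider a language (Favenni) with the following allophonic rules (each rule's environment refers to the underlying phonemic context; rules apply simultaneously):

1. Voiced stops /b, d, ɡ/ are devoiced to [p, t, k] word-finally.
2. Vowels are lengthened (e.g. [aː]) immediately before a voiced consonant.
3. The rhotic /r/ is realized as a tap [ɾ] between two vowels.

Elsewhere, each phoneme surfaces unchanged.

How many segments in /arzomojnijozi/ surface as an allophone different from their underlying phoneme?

5

Segments that undergo a rule: /a/ → [aː] (rule 2); /o/ → [oː] (rule 2); /o/ → [oː] (rule 2); /i/ → [iː] (rule 2); /o/ → [oː] (rule 2).
All other segments surface unchanged.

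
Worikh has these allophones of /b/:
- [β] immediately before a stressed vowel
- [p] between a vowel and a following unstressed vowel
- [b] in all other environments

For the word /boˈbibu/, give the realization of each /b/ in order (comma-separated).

Occurrence 1 (position 1): no conditioning environment matches → elsewhere allophone [b].
Occurrence 2 (position 3): immediately before a stressed vowel → [β].
Occurrence 3 (position 5): between a vowel and a following unstressed vowel → [p].

[b], [β], [p]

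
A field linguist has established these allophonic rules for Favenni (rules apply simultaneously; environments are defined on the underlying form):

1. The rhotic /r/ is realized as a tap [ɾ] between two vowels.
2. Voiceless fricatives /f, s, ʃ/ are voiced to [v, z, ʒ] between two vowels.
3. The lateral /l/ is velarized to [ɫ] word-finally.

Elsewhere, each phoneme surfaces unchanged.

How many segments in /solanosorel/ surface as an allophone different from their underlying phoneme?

3

Segments that undergo a rule: /s/ → [z] (rule 2); /r/ → [ɾ] (rule 1); /l/ → [ɫ] (rule 3).
All other segments surface unchanged.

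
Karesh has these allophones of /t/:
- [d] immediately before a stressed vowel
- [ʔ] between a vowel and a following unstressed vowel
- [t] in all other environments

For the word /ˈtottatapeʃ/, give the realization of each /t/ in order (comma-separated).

[d], [t], [t], [ʔ]

Occurrence 1 (position 1): immediately before a stressed vowel → [d].
Occurrence 2 (position 3): no conditioning environment matches → elsewhere allophone [t].
Occurrence 3 (position 4): no conditioning environment matches → elsewhere allophone [t].
Occurrence 4 (position 6): between a vowel and a following unstressed vowel → [ʔ].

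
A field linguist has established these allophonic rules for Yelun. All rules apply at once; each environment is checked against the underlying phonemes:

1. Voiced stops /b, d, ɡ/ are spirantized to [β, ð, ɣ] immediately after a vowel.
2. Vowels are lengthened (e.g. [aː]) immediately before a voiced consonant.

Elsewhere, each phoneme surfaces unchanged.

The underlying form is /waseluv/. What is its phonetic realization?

[waseːluːv]

/a/ (between /w/ and /s/) is in the target of rule 2 but the environment (before a voiced consonant) is not met → [a].
Rule 2 applies to /e/ (between /s/ and /l/: before a voiced consonant) → [eː].
/u/ meets the environment for rule 2 (before a voiced consonant) → [uː].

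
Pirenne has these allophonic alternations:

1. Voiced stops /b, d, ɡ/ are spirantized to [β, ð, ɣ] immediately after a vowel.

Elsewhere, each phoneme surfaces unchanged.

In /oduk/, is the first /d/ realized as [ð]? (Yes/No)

/d/ — between /o/ and /u/, immediately after a vowel — surfaces as [ð] (rule 1).
The actual realization is [ð], which matches [ð].

Yes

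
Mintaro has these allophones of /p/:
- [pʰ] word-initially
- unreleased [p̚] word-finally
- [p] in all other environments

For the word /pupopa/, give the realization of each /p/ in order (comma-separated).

[pʰ], [p], [p]

Occurrence 1 (position 1): word-initially → [pʰ].
Occurrence 2 (position 3): no conditioning environment matches → elsewhere allophone [p].
Occurrence 3 (position 5): no conditioning environment matches → elsewhere allophone [p].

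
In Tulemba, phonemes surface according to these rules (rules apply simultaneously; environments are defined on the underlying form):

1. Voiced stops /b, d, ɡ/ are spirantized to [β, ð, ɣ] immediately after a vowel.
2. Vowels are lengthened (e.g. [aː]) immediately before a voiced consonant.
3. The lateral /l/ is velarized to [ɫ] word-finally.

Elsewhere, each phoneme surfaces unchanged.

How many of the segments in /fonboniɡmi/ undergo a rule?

Segments that undergo a rule: /o/ → [oː] (rule 2); /o/ → [oː] (rule 2); /i/ → [iː] (rule 2); /ɡ/ → [ɣ] (rule 1).
All other segments surface unchanged.

4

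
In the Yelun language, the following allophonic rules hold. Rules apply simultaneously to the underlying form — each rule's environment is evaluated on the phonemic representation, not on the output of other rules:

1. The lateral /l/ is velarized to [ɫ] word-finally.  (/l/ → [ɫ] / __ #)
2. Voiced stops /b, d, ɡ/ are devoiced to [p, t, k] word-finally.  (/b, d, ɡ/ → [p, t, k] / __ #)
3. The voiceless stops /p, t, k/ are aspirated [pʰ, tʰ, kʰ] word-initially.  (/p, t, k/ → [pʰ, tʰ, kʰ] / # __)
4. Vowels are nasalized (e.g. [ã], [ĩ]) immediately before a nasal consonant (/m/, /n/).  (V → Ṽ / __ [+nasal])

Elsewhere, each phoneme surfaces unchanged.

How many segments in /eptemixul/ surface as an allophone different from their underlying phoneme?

2

Segments that undergo a rule: /e/ → [ẽ] (rule 4); /l/ → [ɫ] (rule 1).
All other segments surface unchanged.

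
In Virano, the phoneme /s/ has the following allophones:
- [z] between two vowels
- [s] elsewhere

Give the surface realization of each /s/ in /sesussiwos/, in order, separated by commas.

Occurrence 1 (position 1): no conditioning environment matches → elsewhere allophone [s].
Occurrence 2 (position 3): between two vowels → [z].
Occurrence 3 (position 5): no conditioning environment matches → elsewhere allophone [s].
Occurrence 4 (position 6): no conditioning environment matches → elsewhere allophone [s].
Occurrence 5 (position 10): no conditioning environment matches → elsewhere allophone [s].

[s], [z], [s], [s], [s]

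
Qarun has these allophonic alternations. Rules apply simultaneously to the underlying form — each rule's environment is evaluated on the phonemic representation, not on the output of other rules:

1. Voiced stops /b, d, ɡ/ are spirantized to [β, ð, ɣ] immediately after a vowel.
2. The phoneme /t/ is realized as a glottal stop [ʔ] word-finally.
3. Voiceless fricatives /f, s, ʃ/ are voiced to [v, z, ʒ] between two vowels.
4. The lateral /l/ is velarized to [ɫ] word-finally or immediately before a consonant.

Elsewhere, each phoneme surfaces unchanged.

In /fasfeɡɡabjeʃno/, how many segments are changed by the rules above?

2

Segments that undergo a rule: /ɡ/ → [ɣ] (rule 1); /b/ → [β] (rule 1).
All other segments surface unchanged.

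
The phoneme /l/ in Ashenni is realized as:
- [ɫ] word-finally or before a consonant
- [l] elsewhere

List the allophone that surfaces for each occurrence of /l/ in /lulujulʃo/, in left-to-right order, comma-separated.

Occurrence 1 (position 1): no conditioning environment matches → elsewhere allophone [l].
Occurrence 2 (position 3): no conditioning environment matches → elsewhere allophone [l].
Occurrence 3 (position 7): word-finally or before a consonant → [ɫ].

[l], [l], [ɫ]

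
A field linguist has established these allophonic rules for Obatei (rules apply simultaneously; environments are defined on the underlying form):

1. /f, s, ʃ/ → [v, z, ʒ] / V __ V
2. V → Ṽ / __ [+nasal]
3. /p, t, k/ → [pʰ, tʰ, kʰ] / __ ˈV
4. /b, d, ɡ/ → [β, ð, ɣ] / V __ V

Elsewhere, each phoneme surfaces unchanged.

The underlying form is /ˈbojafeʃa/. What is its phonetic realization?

/b/ (word-initial) is in the target of rule 4 but the environment (between two vowels) is not met → [b].
/o/ (between /b/ and /j/) is in the target of rule 2 but the environment (before a nasal consonant) is not met → [o].
/a/ (between /j/ and /f/): rule 2 targets it, but not before a nasal consonant → unchanged [a].
/f/ (between /a/ and /e/): between two vowels, so rule 1 applies → [v].
/e/ (between /f/ and /ʃ/) fails the environment for rule 2, so it stays [e].
/ʃ/ (between /e/ and /a/) occurs between two vowels → [ʒ] by rule 1.
/a/ (word-final): rule 2 targets it, but not before a nasal consonant → unchanged [a].

[ˈbojaveʒa]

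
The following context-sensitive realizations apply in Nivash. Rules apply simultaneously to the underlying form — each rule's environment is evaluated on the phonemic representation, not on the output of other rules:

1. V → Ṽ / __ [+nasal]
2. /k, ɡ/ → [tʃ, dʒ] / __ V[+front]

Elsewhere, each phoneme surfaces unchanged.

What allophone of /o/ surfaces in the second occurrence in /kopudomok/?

/o/ (between /d/ and /m/): before a nasal consonant, so rule 1 applies → [õ].

[õ]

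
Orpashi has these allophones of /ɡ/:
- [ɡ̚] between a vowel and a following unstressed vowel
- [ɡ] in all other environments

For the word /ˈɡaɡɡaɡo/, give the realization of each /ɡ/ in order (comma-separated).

Occurrence 1 (position 1): no conditioning environment matches → elsewhere allophone [ɡ].
Occurrence 2 (position 3): no conditioning environment matches → elsewhere allophone [ɡ].
Occurrence 3 (position 4): no conditioning environment matches → elsewhere allophone [ɡ].
Occurrence 4 (position 6): between a vowel and a following unstressed vowel → [ɡ̚].

[ɡ], [ɡ], [ɡ], [ɡ̚]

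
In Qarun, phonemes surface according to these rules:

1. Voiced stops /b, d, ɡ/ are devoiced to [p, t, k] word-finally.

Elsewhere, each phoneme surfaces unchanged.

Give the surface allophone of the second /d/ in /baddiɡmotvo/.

/d/ (between /d/ and /i/) is in the target of rule 1 but the environment (word-finally) is not met → [d].

[d]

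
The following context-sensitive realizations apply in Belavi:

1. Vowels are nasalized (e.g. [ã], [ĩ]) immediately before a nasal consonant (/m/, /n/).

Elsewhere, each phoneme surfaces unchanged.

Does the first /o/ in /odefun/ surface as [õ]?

No

/o/ (word-initial): rule 1 targets it, but not before a nasal consonant → unchanged [o].
The actual realization is [o], not [õ].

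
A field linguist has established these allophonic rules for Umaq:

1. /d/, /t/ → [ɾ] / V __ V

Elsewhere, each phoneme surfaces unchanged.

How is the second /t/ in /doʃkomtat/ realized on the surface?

/t/ (word-final): rule 1 targets it, but not between two vowels → unchanged [t].

[t]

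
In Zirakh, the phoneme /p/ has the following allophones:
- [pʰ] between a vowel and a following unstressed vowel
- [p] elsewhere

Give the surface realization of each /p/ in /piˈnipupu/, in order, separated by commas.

Occurrence 1 (position 1): no conditioning environment matches → elsewhere allophone [p].
Occurrence 2 (position 5): between a vowel and a following unstressed vowel → [pʰ].
Occurrence 3 (position 7): between a vowel and a following unstressed vowel → [pʰ].

[p], [pʰ], [pʰ]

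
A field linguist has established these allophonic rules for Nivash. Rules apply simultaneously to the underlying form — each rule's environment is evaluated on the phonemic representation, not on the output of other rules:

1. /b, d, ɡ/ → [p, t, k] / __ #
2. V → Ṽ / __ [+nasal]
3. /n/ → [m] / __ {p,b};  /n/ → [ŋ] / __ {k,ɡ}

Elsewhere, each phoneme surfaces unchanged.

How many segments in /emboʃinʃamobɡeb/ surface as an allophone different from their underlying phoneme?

4

Segments that undergo a rule: /e/ → [ẽ] (rule 2); /i/ → [ĩ] (rule 2); /a/ → [ã] (rule 2); /b/ → [p] (rule 1).
All other segments surface unchanged.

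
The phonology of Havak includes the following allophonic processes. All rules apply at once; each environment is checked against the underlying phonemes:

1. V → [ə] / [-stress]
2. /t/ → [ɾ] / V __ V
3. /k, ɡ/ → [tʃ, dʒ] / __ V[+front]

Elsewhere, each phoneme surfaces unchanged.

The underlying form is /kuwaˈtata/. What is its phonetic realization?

[kəwəˈɾaɾə]

/k/ (word-initial) is in the target of rule 3 but the environment (before a front vowel) is not met → [k].
/u/ (between /k/ and /w/): in an unstressed syllable, so rule 1 applies → [ə].
/w/ (between /u/ and /a/) is unaffected → [w].
/a/ (between /w/ and /t/): in an unstressed syllable, so rule 1 applies → [ə].
/t/ meets the environment for rule 2 (between two vowels) → [ɾ].
/a/ (between /t/ and /t/): rule 1 targets it, but not in an unstressed syllable → unchanged [a].
/t/ (between /a/ and /a/): between two vowels, so rule 2 applies → [ɾ].
/a/ (word-final): in an unstressed syllable, so rule 1 applies → [ə].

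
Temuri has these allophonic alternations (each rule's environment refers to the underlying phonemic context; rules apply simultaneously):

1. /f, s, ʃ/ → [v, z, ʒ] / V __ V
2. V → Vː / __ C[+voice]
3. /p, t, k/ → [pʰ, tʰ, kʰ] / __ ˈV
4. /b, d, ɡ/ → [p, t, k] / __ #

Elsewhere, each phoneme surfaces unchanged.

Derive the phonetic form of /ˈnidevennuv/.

/n/ — not in any rule's target class → [n].
/i/ (between /n/ and /d/): before a voiced consonant, so rule 2 applies → [iː].
/d/ — between /i/ and /e/; rule 4 does not apply here → [d].
/e/ (between /d/ and /v/): before a voiced consonant, so rule 2 applies → [eː].
/v/ (between /e/ and /e/): no rule targets it → [v].
/e/ meets the environment for rule 2 (before a voiced consonant) → [eː].
/n/ — not in any rule's target class → [n].
/n/ — not in any rule's target class → [n].
/u/ (between /n/ and /v/) occurs before a voiced consonant → [uː] by rule 2.
/v/ — not in any rule's target class → [v].

[ˈniːdeːveːnnuːv]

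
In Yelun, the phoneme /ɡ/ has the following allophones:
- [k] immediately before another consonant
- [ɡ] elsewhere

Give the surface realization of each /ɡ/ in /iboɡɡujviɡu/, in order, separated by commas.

[k], [ɡ], [ɡ]

Occurrence 1 (position 4): immediately before another consonant → [k].
Occurrence 2 (position 5): no conditioning environment matches → elsewhere allophone [ɡ].
Occurrence 3 (position 10): no conditioning environment matches → elsewhere allophone [ɡ].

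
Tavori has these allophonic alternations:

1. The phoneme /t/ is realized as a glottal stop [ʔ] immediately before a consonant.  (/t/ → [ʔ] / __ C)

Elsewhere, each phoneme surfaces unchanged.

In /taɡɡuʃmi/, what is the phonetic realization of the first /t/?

[t]

/t/ (word-initial) fails the environment for rule 1, so it stays [t].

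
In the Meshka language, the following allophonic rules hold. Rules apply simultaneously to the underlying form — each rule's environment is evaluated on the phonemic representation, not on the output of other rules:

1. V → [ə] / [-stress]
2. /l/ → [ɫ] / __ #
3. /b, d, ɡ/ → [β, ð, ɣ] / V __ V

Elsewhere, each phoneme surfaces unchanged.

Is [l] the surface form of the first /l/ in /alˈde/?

Yes

/l/ (between /a/ and /d/) fails the environment for rule 2, so it stays [l].
The actual realization is [l], which matches [l].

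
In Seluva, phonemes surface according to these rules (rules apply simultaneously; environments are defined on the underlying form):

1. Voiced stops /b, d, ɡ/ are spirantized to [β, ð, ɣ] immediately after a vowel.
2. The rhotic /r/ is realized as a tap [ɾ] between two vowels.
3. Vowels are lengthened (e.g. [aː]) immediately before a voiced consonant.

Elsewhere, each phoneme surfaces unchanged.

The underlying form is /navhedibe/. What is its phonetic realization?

[naːvheːðiːβe]

/a/ (between /n/ and /v/) occurs before a voiced consonant → [aː] by rule 3.
/e/ — between /h/ and /d/, before a voiced consonant — surfaces as [eː] (rule 3).
/d/ meets the environment for rule 1 (immediately after a vowel) → [ð].
/i/ meets the environment for rule 3 (before a voiced consonant) → [iː].
/b/ — between /i/ and /e/, immediately after a vowel — surfaces as [β] (rule 1).
/e/ (word-final): rule 3 targets it, but not before a voiced consonant → unchanged [e].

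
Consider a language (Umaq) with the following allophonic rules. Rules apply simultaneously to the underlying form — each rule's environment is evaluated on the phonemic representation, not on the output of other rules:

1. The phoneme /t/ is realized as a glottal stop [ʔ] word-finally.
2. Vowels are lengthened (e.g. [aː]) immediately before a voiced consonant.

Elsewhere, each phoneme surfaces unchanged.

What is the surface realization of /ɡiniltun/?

/ɡ/ (word-initial) is unaffected → [ɡ].
/i/ — between /ɡ/ and /n/, before a voiced consonant — surfaces as [iː] (rule 2).
/n/ stays [n].
/i/ — between /n/ and /l/, before a voiced consonant — surfaces as [iː] (rule 2).
/l/ — not in any rule's target class → [l].
/t/ (between /l/ and /u/) is in the target of rule 1 but the environment (word-finally) is not met → [t].
/u/ — between /t/ and /n/, before a voiced consonant — surfaces as [uː] (rule 2).
/n/ (word-final): no rule targets it → [n].

[ɡiːniːltuːn]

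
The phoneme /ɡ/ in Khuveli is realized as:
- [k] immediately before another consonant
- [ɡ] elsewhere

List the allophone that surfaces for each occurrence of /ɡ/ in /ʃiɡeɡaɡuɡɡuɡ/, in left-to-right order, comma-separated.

[ɡ], [ɡ], [ɡ], [k], [ɡ], [ɡ]

Occurrence 1 (position 3): no conditioning environment matches → elsewhere allophone [ɡ].
Occurrence 2 (position 5): no conditioning environment matches → elsewhere allophone [ɡ].
Occurrence 3 (position 7): no conditioning environment matches → elsewhere allophone [ɡ].
Occurrence 4 (position 9): immediately before another consonant → [k].
Occurrence 5 (position 10): no conditioning environment matches → elsewhere allophone [ɡ].
Occurrence 6 (position 12): no conditioning environment matches → elsewhere allophone [ɡ].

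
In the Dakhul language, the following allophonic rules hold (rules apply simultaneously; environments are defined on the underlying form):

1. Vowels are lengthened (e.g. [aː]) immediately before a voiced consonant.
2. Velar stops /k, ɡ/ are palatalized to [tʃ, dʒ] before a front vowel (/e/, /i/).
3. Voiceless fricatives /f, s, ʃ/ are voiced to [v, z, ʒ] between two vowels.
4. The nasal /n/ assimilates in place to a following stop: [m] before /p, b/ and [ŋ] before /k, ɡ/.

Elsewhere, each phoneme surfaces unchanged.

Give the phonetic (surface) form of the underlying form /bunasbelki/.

/b/ — not in any rule's target class → [b].
/u/ meets the environment for rule 1 (before a voiced consonant) → [uː].
/n/ (between /u/ and /a/): rule 4 targets it, but not before a labial or velar stop → unchanged [n].
/a/ (between /n/ and /s/): rule 1 targets it, but not before a voiced consonant → unchanged [a].
/s/ (between /a/ and /b/): rule 3 targets it, but not between two vowels → unchanged [s].
/b/ — not in any rule's target class → [b].
/e/ meets the environment for rule 1 (before a voiced consonant) → [eː].
/l/ stays [l].
/k/ meets the environment for rule 2 (before a front vowel) → [tʃ].
/i/ (word-final) is in the target of rule 1 but the environment (before a voiced consonant) is not met → [i].

[buːnasbeːltʃi]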